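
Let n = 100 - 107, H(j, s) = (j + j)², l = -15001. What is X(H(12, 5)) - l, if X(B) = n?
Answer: 14994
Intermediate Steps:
H(j, s) = 4*j² (H(j, s) = (2*j)² = 4*j²)
n = -7
X(B) = -7
X(H(12, 5)) - l = -7 - 1*(-15001) = -7 + 15001 = 14994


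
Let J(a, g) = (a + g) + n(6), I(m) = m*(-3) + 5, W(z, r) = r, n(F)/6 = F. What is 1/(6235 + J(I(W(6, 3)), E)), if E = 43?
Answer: 1/6310 ≈ 0.00015848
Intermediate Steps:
n(F) = 6*F
I(m) = 5 - 3*m (I(m) = -3*m + 5 = 5 - 3*m)
J(a, g) = 36 + a + g (J(a, g) = (a + g) + 6*6 = (a + g) + 36 = 36 + a + g)
1/(6235 + J(I(W(6, 3)), E)) = 1/(6235 + (36 + (5 - 3*3) + 43)) = 1/(6235 + (36 + (5 - 9) + 43)) = 1/(6235 + (36 - 4 + 43)) = 1/(6235 + 75) = 1/6310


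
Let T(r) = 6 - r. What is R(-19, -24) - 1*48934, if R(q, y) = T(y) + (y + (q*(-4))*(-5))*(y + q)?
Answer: -31532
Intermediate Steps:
R(q, y) = 6 - y + (q + y)*(y + 20*q) (R(q, y) = (6 - y) + (y + (q*(-4))*(-5))*(y + q) = (6 - y) + (y - 4*q*(-5))*(q + y) = (6 - y) + (y + 20*q)*(q + y) = (6 - y) + (q + y)*(y + 20*q) = 6 - y + (q + y)*(y + 20*q))
R(-19, -24) - 1*48934 = (6 + (-24)² - 1*(-24) + 20*(-19)² + 21*(-19)*(-24)) - 1*48934 = (6 + 576 + 24 + 20*361 + 9576) - 48934 = (6 + 576 + 24 + 7220 + 9576) - 48934 = 17402 - 48934 = -31532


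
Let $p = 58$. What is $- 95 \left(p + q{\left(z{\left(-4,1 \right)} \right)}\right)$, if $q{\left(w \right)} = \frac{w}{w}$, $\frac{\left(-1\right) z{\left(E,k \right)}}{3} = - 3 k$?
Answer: $-5605$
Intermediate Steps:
$z{\left(E,k \right)} = 9 k$ ($z{\left(E,k \right)} = - 3 \left(- 3 k\right) = 9 k$)
$q{\left(w \right)} = 1$
$- 95 \left(p + q{\left(z{\left(-4,1 \right)} \right)}\right) = - 95 \left(58 + 1\right) = \left(-95\right) 59 = -5605$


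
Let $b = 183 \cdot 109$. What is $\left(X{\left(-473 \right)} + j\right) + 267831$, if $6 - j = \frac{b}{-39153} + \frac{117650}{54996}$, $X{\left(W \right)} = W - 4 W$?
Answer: $\frac{96629038529015}{358876398} \approx 2.6925 \cdot 10^{5}$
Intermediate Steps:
$X{\left(W \right)} = - 3 W$
$b = 19947$
$j = \frac{1568367515}{358876398}$ ($j = 6 - \left(\frac{19947}{-39153} + \frac{117650}{54996}\right) = 6 - \left(19947 \left(- \frac{1}{39153}\right) + 117650 \cdot \frac{1}{54996}\right) = 6 - \left(- \frac{6649}{13051} + \frac{58825}{27498}\right) = 6 - \frac{584890873}{358876398} = \frac{1568367515}{358876398} \approx 4.3702$)
$\left(X{\left(-473 \right)} + j\right) + 267831 = \left(\left(-3\right) \left(-473\right) + \frac{1568367515}{358876398}\right) + 267831 = \left(1419 + \frac{1568367515}{358876398}\right) + 267831 = \frac{510813976277}{358876398} + 267831 = \frac{96629038529015}{358876398}$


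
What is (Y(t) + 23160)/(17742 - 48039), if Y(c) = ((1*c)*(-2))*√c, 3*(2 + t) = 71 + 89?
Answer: -7720/10099 + 308*√462/272673 ≈ -0.74015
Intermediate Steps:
t = 154/3 (t = -2 + (71 + 89)/3 = -2 + (⅓)*160 = -2 + 160/3 = 154/3 ≈ 51.333)
Y(c) = -2*c^(3/2) (Y(c) = (c*(-2))*√c = (-2*c)*√c = -2*c^(3/2))
(Y(t) + 23160)/(17742 - 48039) = (-308*√462/9 + 23160)/(17742 - 48039) = (-308*√462/9 + 23160)/(-30297) = (-308*√462/9 + 23160)*(-1/30297) = (23160 - 308*√462/9)*(-1/30297) = -7720/10099 + 308*√462/272673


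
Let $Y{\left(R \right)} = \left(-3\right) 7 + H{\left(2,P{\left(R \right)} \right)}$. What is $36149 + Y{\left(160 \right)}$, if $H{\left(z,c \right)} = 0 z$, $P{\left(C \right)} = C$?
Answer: $36128$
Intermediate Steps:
$H{\left(z,c \right)} = 0$
$Y{\left(R \right)} = -21$ ($Y{\left(R \right)} = \left(-3\right) 7 + 0 = -21 + 0 = -21$)
$36149 + Y{\left(160 \right)} = 36149 - 21 = 36128$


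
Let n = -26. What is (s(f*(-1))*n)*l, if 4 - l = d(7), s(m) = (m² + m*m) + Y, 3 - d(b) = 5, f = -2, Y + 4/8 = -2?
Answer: -858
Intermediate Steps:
Y = -5/2 (Y = -½ - 2 = -5/2 ≈ -2.5000)
d(b) = -2 (d(b) = 3 - 1*5 = 3 - 5 = -2)
s(m) = -5/2 + 2*m² (s(m) = (m² + m*m) - 5/2 = (m² + m²) - 5/2 = 2*m² - 5/2 = -5/2 + 2*m²)
l = 6 (l = 4 - 1*(-2) = 4 + 2 = 6)
(s(f*(-1))*n)*l = ((-5/2 + 2*(-2*(-1))²)*(-26))*6 = ((-5/2 + 2*2²)*(-26))*6 = ((-5/2 + 2*4)*(-26))*6 = ((-5/2 + 8)*(-26))*6 = ((11/2)*(-26))*6 = -143*6 = -858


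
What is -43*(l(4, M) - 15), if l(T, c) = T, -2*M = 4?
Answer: 473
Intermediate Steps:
M = -2 (M = -½*4 = -2)
-43*(l(4, M) - 15) = -43*(4 - 15) = -43*(-11) = 473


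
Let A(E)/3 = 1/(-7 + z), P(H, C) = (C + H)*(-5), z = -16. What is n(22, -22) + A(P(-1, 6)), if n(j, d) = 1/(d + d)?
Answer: -155/1012 ≈ -0.15316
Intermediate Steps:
n(j, d) = 1/(2*d)
P(H, C) = -5*C - 5*H
A(E) = -3/23 (A(E) = 3/(-7 - 16) = 3/(-23) = 3*(-1/23) = -3/23)
n(22, -22) + A(P(-1, 6)) = (½)/(-22) - 3/23 = (½)*(-1/22) - 3/23 = -1/44 - 3/23 = -155/1012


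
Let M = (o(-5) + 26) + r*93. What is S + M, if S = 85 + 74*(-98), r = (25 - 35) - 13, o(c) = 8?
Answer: -9272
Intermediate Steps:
r = -23 (r = -10 - 13 = -23)
S = -7167 (S = 85 - 7252 = -7167)
M = -2105 (M = (8 + 26) - 23*93 = 34 - 2139 = -2105)
S + M = -7167 - 2105 = -9272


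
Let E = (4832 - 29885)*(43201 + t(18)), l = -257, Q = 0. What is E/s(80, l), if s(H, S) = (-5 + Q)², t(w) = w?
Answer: -1082765607/25 ≈ -4.3311e+7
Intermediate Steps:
E = -1082765607 (E = (4832 - 29885)*(43201 + 18) = -25053*43219 = -1082765607)
s(H, S) = 25 (s(H, S) = (-5 + 0)² = (-5)² = 25)
E/s(80, l) = -1082765607/25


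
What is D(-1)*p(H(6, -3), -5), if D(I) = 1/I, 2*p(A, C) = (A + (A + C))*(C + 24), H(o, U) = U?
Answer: 209/2 ≈ 104.50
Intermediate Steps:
p(A, C) = (24 + C)*(C + 2*A)/2 (p(A, C) = ((A + (A + C))*(C + 24))/2 = ((C + 2*A)*(24 + C))/2 = ((24 + C)*(C + 2*A))/2 = (24 + C)*(C + 2*A)/2)
D(-1)*p(H(6, -3), -5) = ((1/2)*(-5)**2 + 12*(-5) + 24*(-3) - 3*(-5))/(-1) = -((1/2)*25 - 60 - 72 + 15) = -(25/2 - 60 - 72 + 15) = -1*(-209/2) = 209/2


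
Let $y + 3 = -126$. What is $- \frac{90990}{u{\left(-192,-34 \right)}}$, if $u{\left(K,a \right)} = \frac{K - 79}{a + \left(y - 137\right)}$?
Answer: $- \frac{27297000}{271} \approx -1.0073 \cdot 10^{5}$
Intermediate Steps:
$y = -129$ ($y = -3 - 126 = -129$)
$u{\left(K,a \right)} = \frac{-79 + K}{-266 + a}$ ($u{\left(K,a \right)} = \frac{K - 79}{a - 266} = \frac{-79 + K}{a - 266} = \frac{-79 + K}{-266 + a}$)
$- \frac{90990}{u{\left(-192,-34 \right)}} = - \frac{90990}{\frac{1}{-266 - 34} \left(-79 - 192\right)} = - \frac{90990}{\frac{1}{-300} \left(-271\right)} = - \frac{90990}{\left(- \frac{1}{300}\right) \left(-271\right)} = - \frac{90990}{\frac{271}{300}} = \left(-90990\right) \frac{300}{271} = - \frac{27297000}{271}$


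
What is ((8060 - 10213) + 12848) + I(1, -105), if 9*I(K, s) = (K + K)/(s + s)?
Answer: 10106774/945 ≈ 10695.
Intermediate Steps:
I(K, s) = K/(9*s) (I(K, s) = ((K + K)/(s + s))/9 = ((2*K)/((2*s)))/9 = ((2*K)*(1/(2*s)))/9 = (K/s)/9 = K/(9*s))
((8060 - 10213) + 12848) + I(1, -105) = ((8060 - 10213) + 12848) + (⅑)*1/(-105) = (-2153 + 12848) + (⅑)*1*(-1/105) = 10695 - 1/945 = 10106774/945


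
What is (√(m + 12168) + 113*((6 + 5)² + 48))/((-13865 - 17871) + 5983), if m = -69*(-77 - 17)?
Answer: -1469/1981 - √18654/25753 ≈ -0.74685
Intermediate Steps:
m = 6486 (m = -69*(-94) = 6486)
(√(m + 12168) + 113*((6 + 5)² + 48))/((-13865 - 17871) + 5983) = (√(6486 + 12168) + 113*((6 + 5)² + 48))/((-13865 - 17871) + 5983) = (√18654 + 113*(11² + 48))/(-31736 + 5983) = (√18654 + 113*(121 + 48))/(-25753) = (√18654 + 113*169)*(-1/25753) = (√18654 + 19097)*(-1/25753) = (19097 + √18654)*(-1/25753) = -1469/1981 - √18654/25753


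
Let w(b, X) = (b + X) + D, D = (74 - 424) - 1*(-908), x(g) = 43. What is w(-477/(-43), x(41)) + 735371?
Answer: 31647273/43 ≈ 7.3598e+5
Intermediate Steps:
D = 558 (D = -350 + 908 = 558)
w(b, X) = 558 + X + b (w(b, X) = (b + X) + 558 = (X + b) + 558 = 558 + X + b)
w(-477/(-43), x(41)) + 735371 = (558 + 43 - 477/(-43)) + 735371 = (558 + 43 - 477*(-1/43)) + 735371 = (558 + 43 + 477/43) + 735371 = 26320/43 + 735371 = 31647273/43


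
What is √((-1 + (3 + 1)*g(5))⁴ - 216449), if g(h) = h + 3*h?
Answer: 8*√605213 ≈ 6223.6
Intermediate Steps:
g(h) = 4*h
√((-1 + (3 + 1)*g(5))⁴ - 216449) = √((-1 + (3 + 1)*(4*5))⁴ - 216449) = √((-1 + 4*20)⁴ - 216449) = √((-1 + 80)⁴ - 216449) = √(79⁴ - 216449) = √(38950081 - 216449) = √38733632 = 8*√605213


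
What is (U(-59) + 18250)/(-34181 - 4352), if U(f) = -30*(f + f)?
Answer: -21790/38533 ≈ -0.56549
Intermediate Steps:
U(f) = -60*f
(U(-59) + 18250)/(-34181 - 4352) = (-60*(-59) + 18250)/(-34181 - 4352) = (3540 + 18250)/(-38533) = 21790*(-1/38533) = -21790/38533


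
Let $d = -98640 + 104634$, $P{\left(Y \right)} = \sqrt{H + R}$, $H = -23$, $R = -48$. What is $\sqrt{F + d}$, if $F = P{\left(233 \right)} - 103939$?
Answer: $\sqrt{-97945 + i \sqrt{71}} \approx 0.013 + 312.96 i$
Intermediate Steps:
$P{\left(Y \right)} = i \sqrt{71}$ ($P{\left(Y \right)} = \sqrt{-23 - 48} = \sqrt{-71} = i \sqrt{71}$)
$d = 5994$
$F = -103939 + i \sqrt{71}$ ($F = i \sqrt{71} - 103939 = -103939 + i \sqrt{71} \approx -1.0394 \cdot 10^{5} + 8.4261 i$)
$\sqrt{F + d} = \sqrt{\left(-103939 + i \sqrt{71}\right) + 5994} = \sqrt{-97945 + i \sqrt{71}}$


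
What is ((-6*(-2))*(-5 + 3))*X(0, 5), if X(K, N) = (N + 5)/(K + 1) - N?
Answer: -120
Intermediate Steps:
X(K, N) = -N + (5 + N)/(1 + K) (X(K, N) = (5 + N)/(1 + K) - N = -N + (5 + N)/(1 + K))
((-6*(-2))*(-5 + 3))*X(0, 5) = ((-6*(-2))*(-5 + 3))*((5 - 1*0*5)/(1 + 0)) = (12*(-2))*((5 + 0)/1) = -24*5 = -120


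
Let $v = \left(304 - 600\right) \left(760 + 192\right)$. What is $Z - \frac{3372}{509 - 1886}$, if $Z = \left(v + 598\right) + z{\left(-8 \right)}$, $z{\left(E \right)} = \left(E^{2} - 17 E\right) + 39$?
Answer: $- \frac{128957221}{459} \approx -2.8095 \cdot 10^{5}$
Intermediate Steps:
$z{\left(E \right)} = 39 + E^{2} - 17 E$
$v = -281792$ ($v = \left(-296\right) 952 = -281792$)
$Z = -280955$ ($Z = \left(-281792 + 598\right) + \left(39 + \left(-8\right)^{2} - -136\right) = -281194 + \left(39 + 64 + 136\right) = -281194 + 239 = -280955$)
$Z - \frac{3372}{509 - 1886} = -280955 - \frac{3372}{509 - 1886} = -280955 - \frac{3372}{-1377} = -280955 - - \frac{1124}{459} = -280955 + \frac{1124}{459} = - \frac{128957221}{459}$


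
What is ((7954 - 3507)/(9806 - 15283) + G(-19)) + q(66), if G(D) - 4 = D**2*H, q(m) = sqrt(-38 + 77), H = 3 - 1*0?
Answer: 5949052/5477 + sqrt(39) ≈ 1092.4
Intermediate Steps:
H = 3 (H = 3 + 0 = 3)
q(m) = sqrt(39)
G(D) = 4 + 3*D**2 (G(D) = 4 + D**2*3 = 4 + 3*D**2)
((7954 - 3507)/(9806 - 15283) + G(-19)) + q(66) = ((7954 - 3507)/(9806 - 15283) + (4 + 3*(-19)**2)) + sqrt(39) = (4447/(-5477) + (4 + 3*361)) + sqrt(39) = (4447*(-1/5477) + (4 + 1083)) + sqrt(39) = (-4447/5477 + 1087) + sqrt(39) = 5949052/5477 + sqrt(39)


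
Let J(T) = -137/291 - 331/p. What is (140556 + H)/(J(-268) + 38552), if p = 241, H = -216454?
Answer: -2661401319/1351780487 ≈ -1.9688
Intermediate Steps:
J(T) = -129338/70131 (J(T) = -137/291 - 331/241 = -129338/70131)
(140556 + H)/(J(-268) + 38552) = (140556 - 216454)/(-129338/70131 + 38552) = -75898/2703560974/70131 = -75898*70131/2703560974 = -2661401319/1351780487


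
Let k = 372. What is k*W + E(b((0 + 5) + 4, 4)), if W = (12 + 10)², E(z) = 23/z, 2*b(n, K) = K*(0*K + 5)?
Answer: 1800503/10 ≈ 1.8005e+5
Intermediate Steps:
b(n, K) = 5*K/2 (b(n, K) = (K*(0*K + 5))/2 = (K*(0 + 5))/2 = (K*5)/2 = (5*K)/2 = 5*K/2)
W = 484 (W = 22² = 484)
k*W + E(b((0 + 5) + 4, 4)) = 372*484 + 23/(((5/2)*4)) = 180048 + 23/10 = 1800503/10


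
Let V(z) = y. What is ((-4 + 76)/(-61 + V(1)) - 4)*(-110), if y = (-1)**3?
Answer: 17600/31 ≈ 567.74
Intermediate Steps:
y = -1
V(z) = -1
((-4 + 76)/(-61 + V(1)) - 4)*(-110) = ((-4 + 76)/(-61 - 1) - 4)*(-110) = (72/(-62) - 4)*(-110) = (72*(-1/62) - 4)*(-110) = (-36/31 - 4)*(-110) = -160/31*(-110) = 17600/31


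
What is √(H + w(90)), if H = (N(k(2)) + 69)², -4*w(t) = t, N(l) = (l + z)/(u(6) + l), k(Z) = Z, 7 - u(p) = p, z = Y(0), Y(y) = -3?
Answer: √168934/6 ≈ 68.503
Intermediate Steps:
z = -3
u(p) = 7 - p
N(l) = (-3 + l)/(1 + l) (N(l) = (l - 3)/((7 - 1*6) + l) = (-3 + l)/((7 - 6) + l) = (-3 + l)/(1 + l))
w(t) = -t/4
H = 42436/9 (H = ((-3 + 2)/(1 + 2) + 69)² = (-1/3 + 69)² = ((⅓)*(-1) + 69)² = (-⅓ + 69)² = (206/3)² = 42436/9 ≈ 4715.1)
√(H + w(90)) = √(42436/9 - ¼*90) = √(42436/9 - 45/2) = √(84467/18) = √168934/6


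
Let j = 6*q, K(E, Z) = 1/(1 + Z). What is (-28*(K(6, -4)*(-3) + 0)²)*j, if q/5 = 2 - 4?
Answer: 1680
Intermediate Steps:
q = -10 (q = 5*(2 - 4) = 5*(-2) = -10)
j = -60 (j = 6*(-10) = -60)
(-28*(K(6, -4)*(-3) + 0)²)*j = -28*(-3/(1 - 4) + 0)²*(-60) = -28*(-3/(-3) + 0)²*(-60) = -28*(-⅓*(-3) + 0)²*(-60) = -28*(1 + 0)²*(-60) = -28*1²*(-60) = -28*1*(-60) = -28*(-60) = 1680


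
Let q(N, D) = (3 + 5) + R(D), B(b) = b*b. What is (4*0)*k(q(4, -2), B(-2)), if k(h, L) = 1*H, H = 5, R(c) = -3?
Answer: 0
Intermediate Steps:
B(b) = b²
q(N, D) = 5 (q(N, D) = (3 + 5) - 3 = 8 - 3 = 5)
k(h, L) = 5 (k(h, L) = 1*5 = 5)
(4*0)*k(q(4, -2), B(-2)) = (4*0)*5 = 0*5 = 0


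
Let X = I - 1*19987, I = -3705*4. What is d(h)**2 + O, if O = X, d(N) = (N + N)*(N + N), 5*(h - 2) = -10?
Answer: -34807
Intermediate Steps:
h = 0 (h = 2 + (1/5)*(-10) = 2 - 2 = 0)
d(N) = 4*N**2 (d(N) = (2*N)*(2*N) = 4*N**2)
I = -14820
X = -34807 (X = -14820 - 1*19987 = -14820 - 19987 = -34807)
O = -34807
d(h)**2 + O = (4*0**2)**2 - 34807 = (4*0)**2 - 34807 = 0**2 - 34807 = 0 - 34807 = -34807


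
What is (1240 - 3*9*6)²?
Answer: 1162084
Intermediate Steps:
(1240 - 3*9*6)² = (1240 - 27*6)² = (1240 - 162)² = 1078² = 1162084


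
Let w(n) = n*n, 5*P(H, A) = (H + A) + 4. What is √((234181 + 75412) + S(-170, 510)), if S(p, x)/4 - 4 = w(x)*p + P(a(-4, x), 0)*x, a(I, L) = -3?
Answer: I*√176557983 ≈ 13288.0*I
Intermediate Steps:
P(H, A) = ⅘ + A/5 + H/5 (P(H, A) = ((H + A) + 4)/5 = ((A + H) + 4)/5 = (4 + A + H)/5 = ⅘ + A/5 + H/5)
w(n) = n²
S(p, x) = 16 + 4*x/5 + 4*p*x² (S(p, x) = 16 + 4*(x²*p + (⅘ + (⅕)*0 + (⅕)*(-3))*x) = 16 + 4*(p*x² + (⅘ + 0 - ⅗)*x) = 16 + 4*(p*x² + x/5) = 16 + 4*(x/5 + p*x²) = 16 + (4*x/5 + 4*p*x²) = 16 + 4*x/5 + 4*p*x²)
√((234181 + 75412) + S(-170, 510)) = √((234181 + 75412) + (16 + (⅘)*510 + 4*(-170)*510²)) = √(309593 + (16 + 408 + 4*(-170)*260100)) = √(309593 + (16 + 408 - 176868000)) = √(309593 - 176867576) = √(-176557983) = I*√176557983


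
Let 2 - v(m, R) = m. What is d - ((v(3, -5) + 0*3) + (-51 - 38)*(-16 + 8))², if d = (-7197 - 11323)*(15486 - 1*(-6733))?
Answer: -412001401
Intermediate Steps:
v(m, R) = 2 - m
d = -411495880 (d = -18520*(15486 + 6733) = -18520*22219 = -411495880)
d - ((v(3, -5) + 0*3) + (-51 - 38)*(-16 + 8))² = -411495880 - (((2 - 1*3) + 0*3) + (-51 - 38)*(-16 + 8))² = -411495880 - (((2 - 3) + 0) - 89*(-8))² = -411495880 - ((-1 + 0) + 712)² = -411495880 - (-1 + 712)² = -411495880 - 1*711² = -411495880 - 1*505521 = -411495880 - 505521 = -412001401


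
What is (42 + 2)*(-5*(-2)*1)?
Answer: 440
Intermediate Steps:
(42 + 2)*(-5*(-2)*1) = 44*(10*1) = 44*10 = 440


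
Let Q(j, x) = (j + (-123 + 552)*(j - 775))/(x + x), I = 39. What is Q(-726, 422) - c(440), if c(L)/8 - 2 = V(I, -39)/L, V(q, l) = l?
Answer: -36165829/46420 ≈ -779.10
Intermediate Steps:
c(L) = 16 - 312/L (c(L) = 16 + 8*(-39/L) = 16 - 312/L)
Q(j, x) = (-332475 + 430*j)/(2*x) (Q(j, x) = (j + 429*(-775 + j))/((2*x)) = (j + (-332475 + 429*j))*(1/(2*x)) = (-332475 + 430*j)*(1/(2*x)) = (-332475 + 430*j)/(2*x))
Q(-726, 422) - c(440) = (5/2)*(-66495 + 86*(-726))/422 - (16 - 312/440) = (5/2)*(1/422)*(-66495 - 62436) - (16 - 312*1/440) = (5/2)*(1/422)*(-128931) - (16 - 39/55) = -644655/844 - 1*841/55 = -644655/844 - 841/55 = -36165829/46420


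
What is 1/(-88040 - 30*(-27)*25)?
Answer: -1/67790 ≈ -1.4751e-5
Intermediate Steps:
1/(-88040 - 30*(-27)*25) = 1/(-88040 + 810*25) = 1/(-88040 + 20250) = 1/(-67790) = -1/67790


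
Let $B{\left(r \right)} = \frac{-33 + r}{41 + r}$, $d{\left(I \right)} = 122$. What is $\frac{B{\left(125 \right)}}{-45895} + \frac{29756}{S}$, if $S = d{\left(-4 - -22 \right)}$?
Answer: $\frac{56674539424}{232366385} \approx 243.9$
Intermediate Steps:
$S = 122$
$B{\left(r \right)} = \frac{-33 + r}{41 + r}$
$\frac{B{\left(125 \right)}}{-45895} + \frac{29756}{S} = \frac{\frac{1}{41 + 125} \left(-33 + 125\right)}{-45895} + \frac{29756}{122} = \frac{1}{166} \cdot 92 \left(- \frac{1}{45895}\right) + 29756 \cdot \frac{1}{122} = \frac{1}{166} \cdot 92 \left(- \frac{1}{45895}\right) + \frac{14878}{61} = \frac{46}{83} \left(- \frac{1}{45895}\right) + \frac{14878}{61} = - \frac{46}{3809285} + \frac{14878}{61} = \frac{56674539424}{232366385}$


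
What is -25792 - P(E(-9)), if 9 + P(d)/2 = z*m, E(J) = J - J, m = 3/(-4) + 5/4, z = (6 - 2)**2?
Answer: -25790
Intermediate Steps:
z = 16 (z = 4**2 = 16)
m = 1/2 (m = 3*(-1/4) + 5*(1/4) = -3/4 + 5/4 = 1/2 ≈ 0.50000)
E(J) = 0
P(d) = -2 (P(d) = -18 + 2*(16*(1/2)) = -18 + 2*8 = -18 + 16 = -2)
-25792 - P(E(-9)) = -25792 - 1*(-2) = -25792 + 2 = -25790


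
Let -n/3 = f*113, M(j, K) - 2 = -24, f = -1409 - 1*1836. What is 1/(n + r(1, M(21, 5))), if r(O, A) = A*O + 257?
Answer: 1/1100290 ≈ 9.0885e-7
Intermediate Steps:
f = -3245 (f = -1409 - 1836 = -3245)
M(j, K) = -22 (M(j, K) = 2 - 24 = -22)
n = 1100055 (n = -(-9735)*113 = -3*(-366685) = 1100055)
r(O, A) = 257 + A*O
1/(n + r(1, M(21, 5))) = 1/(1100055 + (257 - 22*1)) = 1/(1100055 + (257 - 22)) = 1/(1100055 + 235) = 1/1100290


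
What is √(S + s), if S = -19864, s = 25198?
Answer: √5334 ≈ 73.034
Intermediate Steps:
√(S + s) = √(-19864 + 25198) = √5334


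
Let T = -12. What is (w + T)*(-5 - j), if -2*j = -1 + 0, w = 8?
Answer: 22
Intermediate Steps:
j = ½ (j = -(-1 + 0)/2 = -½*(-1) = ½ ≈ 0.50000)
(w + T)*(-5 - j) = (8 - 12)*(-5 - 1*½) = -4*(-5 - ½) = -4*(-11/2) = 22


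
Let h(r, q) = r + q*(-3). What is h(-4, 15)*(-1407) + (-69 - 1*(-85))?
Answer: 68959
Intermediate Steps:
h(r, q) = r - 3*q
h(-4, 15)*(-1407) + (-69 - 1*(-85)) = (-4 - 3*15)*(-1407) + (-69 - 1*(-85)) = (-4 - 45)*(-1407) + (-69 + 85) = -49*(-1407) + 16 = 68943 + 16 = 68959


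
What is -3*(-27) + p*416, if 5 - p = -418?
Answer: 176049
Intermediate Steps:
p = 423 (p = 5 - 1*(-418) = 5 + 418 = 423)
-3*(-27) + p*416 = -3*(-27) + 423*416 = 81 + 175968 = 176049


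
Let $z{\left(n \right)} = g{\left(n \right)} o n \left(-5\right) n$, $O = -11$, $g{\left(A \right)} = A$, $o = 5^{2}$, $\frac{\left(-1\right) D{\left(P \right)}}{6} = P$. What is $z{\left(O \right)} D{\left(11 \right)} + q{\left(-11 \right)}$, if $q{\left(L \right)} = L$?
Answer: $-10980761$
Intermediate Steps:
$D{\left(P \right)} = - 6 P$
$o = 25$
$z{\left(n \right)} = - 125 n^{3}$ ($z{\left(n \right)} = n 25 n \left(-5\right) n = 25 n - 5 n n = 25 n \left(- 5 n^{2}\right) = - 125 n^{3}$)
$z{\left(O \right)} D{\left(11 \right)} + q{\left(-11 \right)} = - 125 \left(-11\right)^{3} \left(\left(-6\right) 11\right) - 11 = \left(-125\right) \left(-1331\right) \left(-66\right) - 11 = 166375 \left(-66\right) - 11 = -10980750 - 11 = -10980761$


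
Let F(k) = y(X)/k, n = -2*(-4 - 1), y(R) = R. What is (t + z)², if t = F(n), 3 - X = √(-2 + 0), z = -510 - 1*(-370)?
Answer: (1397 + I*√2)²/100 ≈ 19516.0 + 39.513*I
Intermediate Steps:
z = -140 (z = -510 + 370 = -140)
X = 3 - I*√2 (X = 3 - √(-2 + 0) = 3 - √(-2) = 3 - I*√2 ≈ 3.0 - 1.4142*I)
n = 10 (n = -2*(-5) = 10)
F(k) = (3 - I*√2)/k
t = 3/10 - I*√2/10 (t = (3 - I*√2)/10 = 3/10 - I*√2/10 ≈ 0.3 - 0.14142*I)
(t + z)² = ((3/10 - I*√2/10) - 140)² = (-1397/10 - I*√2/10)²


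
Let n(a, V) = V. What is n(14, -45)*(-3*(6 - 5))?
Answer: 135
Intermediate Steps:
n(14, -45)*(-3*(6 - 5)) = -(-135)*(6 - 5) = -(-135) = -45*(-3) = 135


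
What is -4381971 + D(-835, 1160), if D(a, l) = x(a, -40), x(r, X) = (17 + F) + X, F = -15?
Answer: -4382009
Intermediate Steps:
x(r, X) = 2 + X (x(r, X) = (17 - 15) + X = 2 + X)
D(a, l) = -38 (D(a, l) = 2 - 40 = -38)
-4381971 + D(-835, 1160) = -4381971 - 38 = -4382009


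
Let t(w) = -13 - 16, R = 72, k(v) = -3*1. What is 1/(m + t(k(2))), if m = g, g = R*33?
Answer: 1/2347 ≈ 0.00042608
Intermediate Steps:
k(v) = -3
t(w) = -29
g = 2376 (g = 72*33 = 2376)
m = 2376
1/(m + t(k(2))) = 1/(2376 - 29) = 1/2347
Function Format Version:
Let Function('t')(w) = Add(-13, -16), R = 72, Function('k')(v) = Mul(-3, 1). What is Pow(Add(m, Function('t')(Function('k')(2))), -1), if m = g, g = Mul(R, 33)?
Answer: Rational(1, 2347) ≈ 0.00042608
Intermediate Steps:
Function('k')(v) = -3
Function('t')(w) = -29
g = 2376 (g = Mul(72, 33) = 2376)
m = 2376
Pow(Add(m, Function('t')(Function('k')(2))), -1) = Pow(Add(2376, -29), -1) = Pow(2347, -1) = Rational(1, 2347)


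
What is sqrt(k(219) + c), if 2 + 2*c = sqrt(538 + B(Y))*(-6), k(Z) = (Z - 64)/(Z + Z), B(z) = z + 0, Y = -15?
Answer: sqrt(-123954 - 575532*sqrt(523))/438 ≈ 8.3219*I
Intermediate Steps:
B(z) = z
k(Z) = (-64 + Z)/(2*Z) (k(Z) = (-64 + Z)/((2*Z)) = (-64 + Z)*(1/(2*Z)) = (-64 + Z)/(2*Z))
c = -1 - 3*sqrt(523) (c = -1 + (sqrt(538 - 15)*(-6))/2 = -1 + (sqrt(523)*(-6))/2 = -1 + (-6*sqrt(523))/2 = -1 - 3*sqrt(523) ≈ -69.608)
sqrt(k(219) + c) = sqrt((1/2)*(-64 + 219)/219 + (-1 - 3*sqrt(523))) = sqrt((1/2)*(1/219)*155 + (-1 - 3*sqrt(523))) = sqrt(155/438 + (-1 - 3*sqrt(523))) = sqrt(-283/438 - 3*sqrt(523))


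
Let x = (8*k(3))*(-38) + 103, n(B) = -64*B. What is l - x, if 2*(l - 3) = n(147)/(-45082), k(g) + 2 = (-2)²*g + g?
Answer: 86830284/22541 ≈ 3852.1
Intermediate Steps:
k(g) = -2 + 5*g (k(g) = -2 + ((-2)²*g + g) = -2 + (4*g + g) = -2 + 5*g)
x = -3849 (x = (8*(-2 + 5*3))*(-38) + 103 = (8*(-2 + 15))*(-38) + 103 = (8*13)*(-38) + 103 = 104*(-38) + 103 = -3952 + 103 = -3849)
l = 69975/22541 (l = 3 + (-64*147/(-45082))/2 = 3 + (-9408*(-1/45082))/2 = 3 + (½)*(4704/22541) = 3 + 2352/22541 = 69975/22541 ≈ 3.1043)
l - x = 69975/22541 - 1*(-3849) = 69975/22541 + 3849 = 86830284/22541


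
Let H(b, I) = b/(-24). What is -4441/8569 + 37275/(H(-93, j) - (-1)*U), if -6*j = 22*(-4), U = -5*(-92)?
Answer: 846265083/10599853 ≈ 79.837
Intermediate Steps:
U = 460
j = 44/3 (j = -11*(-4)/3 = -1/6*(-88) = 44/3 ≈ 14.667)
H(b, I) = -b/24 (H(b, I) = b*(-1/24) = -b/24)
-4441/8569 + 37275/(H(-93, j) - (-1)*U) = -4441/8569 + 37275/(-1/24*(-93) - (-1)*460) = -4441*1/8569 + 37275/(31/8 - 1*(-460)) = -4441/8569 + 37275/(31/8 + 460) = -4441/8569 + 37275/(3711/8) = -4441/8569 + 37275*(8/3711) = -4441/8569 + 99400/1237 = 846265083/10599853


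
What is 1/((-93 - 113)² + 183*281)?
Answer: 1/93859 ≈ 1.0654e-5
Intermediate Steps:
1/((-93 - 113)² + 183*281) = 1/((-206)² + 51423) = 1/(42436 + 51423) = 1/93859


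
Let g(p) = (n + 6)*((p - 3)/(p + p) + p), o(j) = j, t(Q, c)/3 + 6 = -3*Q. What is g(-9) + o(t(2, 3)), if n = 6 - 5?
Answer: -283/3 ≈ -94.333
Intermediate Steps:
t(Q, c) = -18 - 9*Q (t(Q, c) = -18 + 3*(-3*Q) = -18 - 9*Q)
n = 1
g(p) = 7*p + 7*(-3 + p)/(2*p) (g(p) = (1 + 6)*((p - 3)/(p + p) + p) = 7*((-3 + p)/((2*p)) + p) = 7*((-3 + p)*(1/(2*p)) + p) = 7*((-3 + p)/(2*p) + p) = 7*(p + (-3 + p)/(2*p)) = 7*p + 7*(-3 + p)/(2*p))
g(-9) + o(t(2, 3)) = (7/2 + 7*(-9) - 21/2/(-9)) + (-18 - 9*2) = (7/2 - 63 - 21/2*(-⅑)) + (-18 - 18) = (7/2 - 63 + 7/6) - 36 = -175/3 - 36 = -283/3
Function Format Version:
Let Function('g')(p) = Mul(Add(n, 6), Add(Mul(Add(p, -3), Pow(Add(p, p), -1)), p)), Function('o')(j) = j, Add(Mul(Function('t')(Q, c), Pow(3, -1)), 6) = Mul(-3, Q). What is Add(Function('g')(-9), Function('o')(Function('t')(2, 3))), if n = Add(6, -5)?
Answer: Rational(-283, 3) ≈ -94.333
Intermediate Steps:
Function('t')(Q, c) = Add(-18, Mul(-9, Q)) (Function('t')(Q, c) = Add(-18, Mul(3, Mul(-3, Q))) = Add(-18, Mul(-9, Q)))
n = 1
Function('g')(p) = Add(Mul(7, p), Mul(Rational(7, 2), Pow(p, -1), Add(-3, p))) (Function('g')(p) = Mul(Add(1, 6), Add(Mul(Add(p, -3), Pow(Add(p, p), -1)), p)) = Mul(7, Add(Mul(Add(-3, p), Pow(Mul(2, p), -1)), p)) = Mul(7, Add(Mul(Add(-3, p), Mul(Rational(1, 2), Pow(p, -1))), p)) = Mul(7, Add(Mul(Rational(1, 2), Pow(p, -1), Add(-3, p)), p)) = Mul(7, Add(p, Mul(Rational(1, 2), Pow(p, -1), Add(-3, p)))) = Add(Mul(7, p), Mul(Rational(7, 2), Pow(p, -1), Add(-3, p))))
Add(Function('g')(-9), Function('o')(Function('t')(2, 3))) = Add(Add(Rational(7, 2), Mul(7, -9), Mul(Rational(-21, 2), Pow(-9, -1))), Add(-18, Mul(-9, 2))) = Add(Add(Rational(7, 2), -63, Mul(Rational(-21, 2), Rational(-1, 9))), Add(-18, -18)) = Add(Add(Rational(7, 2), -63, Rational(7, 6)), -36) = Add(Rational(-175, 3), -36) = Rational(-283, 3)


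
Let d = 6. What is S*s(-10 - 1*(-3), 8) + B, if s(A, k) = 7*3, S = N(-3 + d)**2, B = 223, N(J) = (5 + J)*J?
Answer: 12319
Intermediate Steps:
N(J) = J*(5 + J)
S = 576 (S = ((-3 + 6)*(5 + (-3 + 6)))**2 = (3*(5 + 3))**2 = (3*8)**2 = 24**2 = 576)
s(A, k) = 21
S*s(-10 - 1*(-3), 8) + B = 576*21 + 223 = 12096 + 223 = 12319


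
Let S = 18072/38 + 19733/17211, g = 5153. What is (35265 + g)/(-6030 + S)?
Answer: -13217049762/1815970747 ≈ -7.2782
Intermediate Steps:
S = 155893523/327009 (S = 18072*(1/38) + 19733*(1/17211) = 9036/19 + 19733/17211 = 155893523/327009 ≈ 476.73)
(35265 + g)/(-6030 + S) = (35265 + 5153)/(-6030 + 155893523/327009) = 40418/(-1815970747/327009) = 40418*(-327009/1815970747) = -13217049762/1815970747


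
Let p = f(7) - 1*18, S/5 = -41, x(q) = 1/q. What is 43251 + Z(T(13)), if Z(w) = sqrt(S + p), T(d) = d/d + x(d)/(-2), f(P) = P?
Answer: 43251 + 6*I*sqrt(6) ≈ 43251.0 + 14.697*I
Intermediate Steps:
S = -205 (S = 5*(-41) = -205)
p = -11 (p = 7 - 1*18 = 7 - 18 = -11)
T(d) = 1 - 1/(2*d) (T(d) = d/d + 1/(d*(-2)) = 1 - 1/2/d = 1 - 1/(2*d))
Z(w) = 6*I*sqrt(6) (Z(w) = sqrt(-205 - 11) = sqrt(-216) = 6*I*sqrt(6))
43251 + Z(T(13)) = 43251 + 6*I*sqrt(6)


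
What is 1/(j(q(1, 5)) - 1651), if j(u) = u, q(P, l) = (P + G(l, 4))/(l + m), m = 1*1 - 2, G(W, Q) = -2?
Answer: -4/6605 ≈ -0.00060560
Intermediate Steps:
m = -1 (m = 1 - 2 = -1)
q(P, l) = (-2 + P)/(-1 + l) (q(P, l) = (P - 2)/(l - 1) = (-2 + P)/(-1 + l))
1/(j(q(1, 5)) - 1651) = 1/((-2 + 1)/(-1 + 5) - 1651) = 1/(-1/4 - 1651) = 1/((¼)*(-1) - 1651) = 1/(-¼ - 1651) = 1/(-6605/4) = -4/6605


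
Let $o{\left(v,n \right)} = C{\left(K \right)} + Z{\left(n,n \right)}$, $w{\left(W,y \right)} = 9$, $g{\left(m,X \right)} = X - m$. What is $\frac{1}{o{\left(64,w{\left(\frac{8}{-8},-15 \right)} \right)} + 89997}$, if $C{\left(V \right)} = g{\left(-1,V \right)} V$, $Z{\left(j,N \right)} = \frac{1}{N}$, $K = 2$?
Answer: $\frac{9}{810028} \approx 1.1111 \cdot 10^{-5}$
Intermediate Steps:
$C{\left(V \right)} = V \left(1 + V\right)$ ($C{\left(V \right)} = \left(V - -1\right) V = \left(V + 1\right) V = \left(1 + V\right) V = V \left(1 + V\right)$)
$o{\left(v,n \right)} = 6 + \frac{1}{n}$ ($o{\left(v,n \right)} = 2 \left(1 + 2\right) + \frac{1}{n} = 2 \cdot 3 + \frac{1}{n} = 6 + \frac{1}{n}$)
$\frac{1}{o{\left(64,w{\left(\frac{8}{-8},-15 \right)} \right)} + 89997} = \frac{1}{\left(6 + \frac{1}{9}\right) + 89997} = \frac{1}{\frac{55}{9} + 89997} = \frac{1}{\frac{810028}{9}} = \frac{9}{810028}$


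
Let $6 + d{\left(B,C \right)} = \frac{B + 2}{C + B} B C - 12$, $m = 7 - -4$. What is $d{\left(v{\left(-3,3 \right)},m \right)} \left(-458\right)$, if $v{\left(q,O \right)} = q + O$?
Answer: $8244$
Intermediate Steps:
$m = 11$ ($m = 7 + 4 = 11$)
$v{\left(q,O \right)} = O + q$
$d{\left(B,C \right)} = -18 + \frac{B C \left(2 + B\right)}{B + C}$ ($d{\left(B,C \right)} = -6 + \left(\frac{B + 2}{C + B} B C - 12\right) = -6 + \left(\frac{2 + B}{B + C} B C - 12\right) = -6 + \left(\frac{B \left(2 + B\right)}{B + C} C - 12\right) = -6 + \left(\frac{B C \left(2 + B\right)}{B + C} - 12\right) = -6 + \left(-12 + \frac{B C \left(2 + B\right)}{B + C}\right) = -18 + \frac{B C \left(2 + B\right)}{B + C}$)
$d{\left(v{\left(-3,3 \right)},m \right)} \left(-458\right) = \frac{- 18 \left(3 - 3\right) - 198 + 11 \left(3 - 3\right)^{2} + 2 \left(3 - 3\right) 11}{\left(3 - 3\right) + 11} \left(-458\right) = \frac{\left(-18\right) 0 - 198 + 11 \cdot 0^{2} + 2 \cdot 0 \cdot 11}{0 + 11} \left(-458\right) = \frac{0 - 198 + 11 \cdot 0 + 0}{11} \left(-458\right) = \frac{0 - 198 + 0 + 0}{11} \left(-458\right) = \frac{1}{11} \left(-198\right) \left(-458\right) = \left(-18\right) \left(-458\right) = 8244$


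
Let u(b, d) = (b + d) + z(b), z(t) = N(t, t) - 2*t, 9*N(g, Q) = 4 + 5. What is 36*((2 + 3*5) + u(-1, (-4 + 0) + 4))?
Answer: 684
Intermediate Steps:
N(g, Q) = 1 (N(g, Q) = (4 + 5)/9 = (1/9)*9 = 1)
z(t) = 1 - 2*t
u(b, d) = 1 + d - b (u(b, d) = (b + d) + (1 - 2*b) = 1 + d - b)
36*((2 + 3*5) + u(-1, (-4 + 0) + 4)) = 36*((2 + 3*5) + (1 + ((-4 + 0) + 4) - 1*(-1))) = 36*((2 + 15) + (1 + (-4 + 4) + 1)) = 36*(17 + (1 + 0 + 1)) = 36*(17 + 2) = 36*19 = 684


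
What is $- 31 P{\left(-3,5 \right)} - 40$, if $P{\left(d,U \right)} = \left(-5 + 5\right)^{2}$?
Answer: $-40$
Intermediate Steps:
$P{\left(d,U \right)} = 0$ ($P{\left(d,U \right)} = 0^{2} = 0$)
$- 31 P{\left(-3,5 \right)} - 40 = \left(-31\right) 0 - 40 = 0 - 40 = -40$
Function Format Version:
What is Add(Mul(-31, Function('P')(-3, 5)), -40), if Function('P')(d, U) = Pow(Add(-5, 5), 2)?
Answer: -40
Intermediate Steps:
Function('P')(d, U) = 0 (Function('P')(d, U) = Pow(0, 2) = 0)
Add(Mul(-31, Function('P')(-3, 5)), -40) = Add(Mul(-31, 0), -40) = Add(0, -40) = -40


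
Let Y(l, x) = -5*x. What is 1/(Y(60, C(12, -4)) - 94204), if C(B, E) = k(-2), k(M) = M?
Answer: -1/94194 ≈ -1.0616e-5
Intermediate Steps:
C(B, E) = -2
1/(Y(60, C(12, -4)) - 94204) = 1/(-5*(-2) - 94204) = 1/(10 - 94204) = 1/(-94194) = -1/94194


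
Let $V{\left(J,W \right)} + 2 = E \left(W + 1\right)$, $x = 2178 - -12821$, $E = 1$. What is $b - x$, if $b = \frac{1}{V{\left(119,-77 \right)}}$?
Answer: $- \frac{1169923}{78} \approx -14999.0$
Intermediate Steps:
$x = 14999$ ($x = 2178 + 12821 = 14999$)
$V{\left(J,W \right)} = -1 + W$ ($V{\left(J,W \right)} = -2 + 1 \left(W + 1\right) = -2 + 1 \left(1 + W\right) = -2 + \left(1 + W\right) = -1 + W$)
$b = - \frac{1}{78}$ ($b = \frac{1}{-1 - 77} = \frac{1}{-78} = - \frac{1}{78} \approx -0.012821$)
$b - x = - \frac{1}{78} - 14999 = - \frac{1169923}{78}$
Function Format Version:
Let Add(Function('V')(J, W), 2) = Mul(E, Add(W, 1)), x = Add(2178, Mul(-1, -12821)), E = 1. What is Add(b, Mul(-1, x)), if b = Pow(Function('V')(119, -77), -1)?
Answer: Rational(-1169923, 78) ≈ -14999.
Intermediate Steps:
x = 14999 (x = Add(2178, 12821) = 14999)
Function('V')(J, W) = Add(-1, W) (Function('V')(J, W) = Add(-2, Mul(1, Add(W, 1))) = Add(-2, Mul(1, Add(1, W))) = Add(-2, Add(1, W)) = Add(-1, W))
b = Rational(-1, 78) (b = Pow(Add(-1, -77), -1) = Pow(-78, -1) = Rational(-1, 78) ≈ -0.012821)
Add(b, Mul(-1, x)) = Add(Rational(-1, 78), Mul(-1, 14999)) = Add(Rational(-1, 78), -14999) = Rational(-1169923, 78)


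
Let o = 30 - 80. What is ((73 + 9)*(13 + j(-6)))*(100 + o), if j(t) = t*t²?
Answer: -832300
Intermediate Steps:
j(t) = t³
o = -50
((73 + 9)*(13 + j(-6)))*(100 + o) = ((73 + 9)*(13 + (-6)³))*(100 - 50) = (82*(13 - 216))*50 = (82*(-203))*50 = -16646*50 = -832300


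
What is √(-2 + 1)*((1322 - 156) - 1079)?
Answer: 87*I ≈ 87.0*I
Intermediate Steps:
√(-2 + 1)*((1322 - 156) - 1079) = √(-1)*(1166 - 1079) = I*87 = 87*I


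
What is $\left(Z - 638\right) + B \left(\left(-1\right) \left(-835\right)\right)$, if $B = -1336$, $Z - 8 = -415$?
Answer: $-1116605$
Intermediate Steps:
$Z = -407$ ($Z = 8 - 415 = -407$)
$\left(Z - 638\right) + B \left(\left(-1\right) \left(-835\right)\right) = \left(-407 - 638\right) - 1336 \left(\left(-1\right) \left(-835\right)\right) = \left(-407 - 638\right) - 1115560 = -1045 - 1115560 = -1116605$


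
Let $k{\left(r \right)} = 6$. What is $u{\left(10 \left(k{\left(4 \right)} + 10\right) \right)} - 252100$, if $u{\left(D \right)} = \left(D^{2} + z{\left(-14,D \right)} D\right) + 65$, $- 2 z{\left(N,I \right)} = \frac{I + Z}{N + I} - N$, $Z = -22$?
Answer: $- \frac{16617035}{73} \approx -2.2763 \cdot 10^{5}$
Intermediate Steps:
$z{\left(N,I \right)} = \frac{N}{2} - \frac{-22 + I}{2 \left(I + N\right)}$ ($z{\left(N,I \right)} = - \frac{\frac{I - 22}{N + I} - N}{2} = - \frac{\frac{-22 + I}{I + N} - N}{2} = - \frac{- N + \frac{-22 + I}{I + N}}{2} = \frac{N}{2} - \frac{-22 + I}{2 \left(I + N\right)}$)
$u{\left(D \right)} = 65 + D^{2} + \frac{D \left(218 - 15 D\right)}{2 \left(-14 + D\right)}$ ($u{\left(D \right)} = \left(D^{2} + \frac{22 + \left(-14\right)^{2} - D + D \left(-14\right)}{2 \left(D - 14\right)} D\right) + 65 = \left(D^{2} + \frac{22 + 196 - D - 14 D}{2 \left(-14 + D\right)} D\right) + 65 = \left(D^{2} + \frac{218 - 15 D}{2 \left(-14 + D\right)} D\right) + 65 = \left(D^{2} + \frac{D \left(218 - 15 D\right)}{2 \left(-14 + D\right)}\right) + 65 = 65 + D^{2} + \frac{D \left(218 - 15 D\right)}{2 \left(-14 + D\right)}$)
$u{\left(10 \left(k{\left(4 \right)} + 10\right) \right)} - 252100 = \frac{-910 + \left(10 \left(6 + 10\right)\right)^{3} + 174 \cdot 10 \left(6 + 10\right) - \frac{43 \left(10 \left(6 + 10\right)\right)^{2}}{2}}{-14 + 10 \left(6 + 10\right)} - 252100 = \frac{-910 + \left(10 \cdot 16\right)^{3} + 174 \cdot 10 \cdot 16 - \frac{43 \left(10 \cdot 16\right)^{2}}{2}}{-14 + 10 \cdot 16} - 252100 = \frac{-910 + 160^{3} + 174 \cdot 160 - \frac{43 \cdot 160^{2}}{2}}{-14 + 160} - 252100 = \frac{-910 + 4096000 + 27840 - 550400}{146} - 252100 = \frac{1}{146} \cdot 3572530 - 252100 = \frac{1786265}{73} - 252100 = - \frac{16617035}{73}$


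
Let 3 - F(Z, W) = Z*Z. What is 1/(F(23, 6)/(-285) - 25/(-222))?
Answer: 21090/41299 ≈ 0.51067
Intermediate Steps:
F(Z, W) = 3 - Z² (F(Z, W) = 3 - Z*Z = 3 - Z²)
1/(F(23, 6)/(-285) - 25/(-222)) = 1/((3 - 1*23²)/(-285) - 25/(-222)) = 1/((3 - 1*529)*(-1/285) - 25*(-1/222)) = 1/((3 - 529)*(-1/285) + 25/222) = 1/(-526*(-1/285) + 25/222) = 1/(526/285 + 25/222) = 1/(41299/21090) = 21090/41299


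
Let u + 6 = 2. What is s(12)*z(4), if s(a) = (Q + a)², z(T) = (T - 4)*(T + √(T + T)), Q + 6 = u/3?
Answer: 0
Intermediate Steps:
u = -4 (u = -6 + 2 = -4)
Q = -22/3 (Q = -6 - 4/3 = -22/3 ≈ -7.3333)
z(T) = (-4 + T)*(T + √2*√T) (z(T) = (-4 + T)*(T + √(2*T)) = (-4 + T)*(T + √2*√T))
s(a) = (-22/3 + a)²
s(12)*z(4) = ((-22 + 3*12)²/9)*(4² - 4*4 + √2*4^(3/2) - 4*√2*√4) = ((-22 + 36)²/9)*(16 - 16 + √2*8 - 4*√2*2) = ((⅑)*14²)*(16 - 16 + 8*√2 - 8*√2) = ((⅑)*196)*0 = (196/9)*0 = 0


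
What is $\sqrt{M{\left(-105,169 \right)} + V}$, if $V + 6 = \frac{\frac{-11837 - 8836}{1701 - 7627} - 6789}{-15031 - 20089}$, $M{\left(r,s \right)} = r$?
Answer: $\frac{i \sqrt{299970607463679030}}{52030280} \approx 10.526 i$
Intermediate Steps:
$V = - \frac{1208515779}{208121120}$ ($V = -6 + \frac{\frac{-11837 - 8836}{1701 - 7627} - 6789}{-15031 - 20089} = -6 + \frac{- \frac{20673}{-5926} - 6789}{-35120} = -6 + \left(\left(-20673\right) \left(- \frac{1}{5926}\right) - 6789\right) \left(- \frac{1}{35120}\right) = -6 + \left(\frac{20673}{5926} - 6789\right) \left(- \frac{1}{35120}\right) = -6 - - \frac{40210941}{208121120} = -6 + \frac{40210941}{208121120} = - \frac{1208515779}{208121120} \approx -5.8068$)
$\sqrt{M{\left(-105,169 \right)} + V} = \sqrt{-105 - \frac{1208515779}{208121120}} = \sqrt{- \frac{23061233379}{208121120}} = \frac{i \sqrt{299970607463679030}}{52030280}$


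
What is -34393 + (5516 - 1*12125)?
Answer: -41002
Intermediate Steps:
-34393 + (5516 - 1*12125) = -34393 + (5516 - 12125) = -34393 - 6609 = -41002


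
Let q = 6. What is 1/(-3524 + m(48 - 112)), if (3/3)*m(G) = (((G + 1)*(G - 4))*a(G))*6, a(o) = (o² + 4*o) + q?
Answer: 1/98854060 ≈ 1.0116e-8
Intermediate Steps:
a(o) = 6 + o² + 4*o (a(o) = (o² + 4*o) + 6 = 6 + o² + 4*o)
m(G) = 6*(1 + G)*(-4 + G)*(6 + G² + 4*G) (m(G) = (((G + 1)*(G - 4))*(6 + G² + 4*G))*6 = (((1 + G)*(-4 + G))*(6 + G² + 4*G))*6 = ((1 + G)*(-4 + G)*(6 + G² + 4*G))*6 = 6*(1 + G)*(-4 + G)*(6 + G² + 4*G))
1/(-3524 + m(48 - 112)) = 1/(-3524 + (-144 - 204*(48 - 112) - 60*(48 - 112)² + 6*(48 - 112)³ + 6*(48 - 112)⁴)) = 1/(-3524 + (-144 - 204*(-64) - 60*(-64)² + 6*(-64)³ + 6*(-64)⁴)) = 1/(-3524 + (-144 + 13056 - 60*4096 + 6*(-262144) + 6*16777216)) = 1/(-3524 + (-144 + 13056 - 245760 - 1572864 + 100663296)) = 1/(-3524 + 98857584) = 1/98854060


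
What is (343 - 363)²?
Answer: 400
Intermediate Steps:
(343 - 363)² = (-20)² = 400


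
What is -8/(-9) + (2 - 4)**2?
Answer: 44/9 ≈ 4.8889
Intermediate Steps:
-8/(-9) + (2 - 4)**2 = -8*(-1/9) + (-2)**2 = 8/9 + 4 = 44/9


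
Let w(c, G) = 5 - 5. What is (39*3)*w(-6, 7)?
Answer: 0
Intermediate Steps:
w(c, G) = 0
(39*3)*w(-6, 7) = (39*3)*0 = 117*0 = 0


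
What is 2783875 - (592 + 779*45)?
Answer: 2748228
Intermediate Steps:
2783875 - (592 + 779*45) = 2783875 - (592 + 35055) = 2783875 - 1*35647 = 2783875 - 35647 = 2748228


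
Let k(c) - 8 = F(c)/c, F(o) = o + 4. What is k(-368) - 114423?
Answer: -10526089/92 ≈ -1.1441e+5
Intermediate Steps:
F(o) = 4 + o
k(c) = 8 + (4 + c)/c
k(-368) - 114423 = (9 + 4/(-368)) - 114423 = (9 + 4*(-1/368)) - 114423 = (9 - 1/92) - 114423 = 827/92 - 114423 = -10526089/92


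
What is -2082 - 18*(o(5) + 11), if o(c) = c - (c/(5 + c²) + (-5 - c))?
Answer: -2547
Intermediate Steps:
o(c) = 5 + 2*c - c/(5 + c²) (o(c) = c - (c/(5 + c²) + (-5 - c)) = c - (-5 - c + c/(5 + c²)) = c + (5 + c - c/(5 + c²)) = 5 + 2*c - c/(5 + c²))
-2082 - 18*(o(5) + 11) = -2082 - 18*((25 + 2*5³ + 5*5² + 9*5)/(5 + 5²) + 11) = -2082 - 18*((25 + 2*125 + 5*25 + 45)/(5 + 25) + 11) = -2082 - 18*((25 + 250 + 125 + 45)/30 + 11) = -2082 - 18*((1/30)*445 + 11) = -2082 - 18*(89/6 + 11) = -2082 - 18*155/6 = -2082 - 1*465 = -2082 - 465 = -2547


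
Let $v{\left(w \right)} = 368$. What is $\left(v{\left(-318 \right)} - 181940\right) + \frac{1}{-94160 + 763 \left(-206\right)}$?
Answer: $- \frac{45635943337}{251338} \approx -1.8157 \cdot 10^{5}$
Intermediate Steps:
$\left(v{\left(-318 \right)} - 181940\right) + \frac{1}{-94160 + 763 \left(-206\right)} = \left(368 - 181940\right) + \frac{1}{-94160 + 763 \left(-206\right)} = -181572 + \frac{1}{-94160 - 157178} = -181572 + \frac{1}{-251338} = -181572 - \frac{1}{251338} = - \frac{45635943337}{251338}$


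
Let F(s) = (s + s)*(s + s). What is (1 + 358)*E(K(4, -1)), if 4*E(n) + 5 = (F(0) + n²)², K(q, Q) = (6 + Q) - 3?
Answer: 3949/4 ≈ 987.25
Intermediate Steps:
K(q, Q) = 3 + Q
F(s) = 4*s² (F(s) = (2*s)*(2*s) = 4*s²)
E(n) = -5/4 + n⁴/4 (E(n) = -5/4 + (4*0² + n²)²/4 = -5/4 + (4*0 + n²)²/4 = -5/4 + (0 + n²)²/4 = -5/4 + (n²)²/4 = -5/4 + n⁴/4)
(1 + 358)*E(K(4, -1)) = (1 + 358)*(-5/4 + (3 - 1)⁴/4) = 359*(-5/4 + (¼)*2⁴) = 359*(-5/4 + (¼)*16) = 359*(-5/4 + 4) = 359*(11/4) = 3949/4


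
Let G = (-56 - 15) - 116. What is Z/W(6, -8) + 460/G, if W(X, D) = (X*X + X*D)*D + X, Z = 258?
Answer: 13/187 ≈ 0.069519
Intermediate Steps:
G = -187 (G = -71 - 116 = -187)
W(X, D) = X + D*(X² + D*X) (W(X, D) = (X² + D*X)*D + X = D*(X² + D*X) + X = X + D*(X² + D*X))
Z/W(6, -8) + 460/G = 258/((6*(1 + (-8)² - 8*6))) + 460/(-187) = 258/((6*(1 + 64 - 48))) + 460*(-1/187) = 258/((6*17)) - 460/187 = 258/102 - 460/187 = 258*(1/102) - 460/187 = 43/17 - 460/187 = 13/187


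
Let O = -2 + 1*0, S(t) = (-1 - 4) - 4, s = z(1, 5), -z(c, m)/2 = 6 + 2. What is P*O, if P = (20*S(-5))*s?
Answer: -5760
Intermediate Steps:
z(c, m) = -16 (z(c, m) = -2*(6 + 2) = -2*8 = -16)
s = -16
S(t) = -9 (S(t) = -5 - 4 = -9)
P = 2880 (P = (20*(-9))*(-16) = -180*(-16) = 2880)
O = -2 (O = -2 + 0 = -2)
P*O = 2880*(-2) = -5760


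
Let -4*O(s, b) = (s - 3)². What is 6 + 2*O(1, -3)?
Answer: 4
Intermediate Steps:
O(s, b) = -(-3 + s)²/4 (O(s, b) = -(s - 3)²/4 = -(-3 + s)²/4)
6 + 2*O(1, -3) = 6 + 2*(-(-3 + 1)²/4) = 6 + 2*(-¼*(-2)²) = 6 + 2*(-¼*4) = 6 + 2*(-1) = 6 - 2 = 4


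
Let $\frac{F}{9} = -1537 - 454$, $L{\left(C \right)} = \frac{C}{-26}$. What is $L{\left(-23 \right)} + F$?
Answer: $- \frac{465871}{26} \approx -17918.0$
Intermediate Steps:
$L{\left(C \right)} = - \frac{C}{26}$ ($L{\left(C \right)} = C \left(- \frac{1}{26}\right) = - \frac{C}{26}$)
$F = -17919$ ($F = 9 \left(-1537 - 454\right) = 9 \left(-1991\right) = -17919$)
$L{\left(-23 \right)} + F = \left(- \frac{1}{26}\right) \left(-23\right) - 17919 = \frac{23}{26} - 17919 = - \frac{465871}{26}$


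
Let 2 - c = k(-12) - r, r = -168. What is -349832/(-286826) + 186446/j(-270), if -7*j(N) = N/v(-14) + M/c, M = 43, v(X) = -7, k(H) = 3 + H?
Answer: -205694074023690/6036109757 ≈ -34077.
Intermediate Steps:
c = -157 (c = 2 - ((3 - 12) - 1*(-168)) = 2 - (-9 + 168) = 2 - 1*159 = 2 - 159 = -157)
j(N) = 43/1099 + N/49 (j(N) = -(N/(-7) + 43/(-157))/7 = -(N*(-1/7) + 43*(-1/157))/7 = -(-N/7 - 43/157)/7 = -(-43/157 - N/7)/7 = 43/1099 + N/49)
-349832/(-286826) + 186446/j(-270) = -349832/(-286826) + 186446/(43/1099 + (1/49)*(-270)) = -349832*(-1/286826) + 186446/(43/1099 - 270/49) = 174916/143413 + 186446/(-42089/7693) = 174916/143413 + 186446*(-7693/42089) = 174916/143413 - 1434329078/42089 = -205694074023690/6036109757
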